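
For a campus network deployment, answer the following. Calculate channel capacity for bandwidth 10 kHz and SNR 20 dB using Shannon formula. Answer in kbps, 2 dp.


Given: B = 10 kHz, SNR = 20 dB
SNR linear = 10^(20/10) = 100
1 + SNR = 101
log2(101) = 6.6582114828
C = 10 * 1000 * 6.6582114828 = 66582.1148 bps
C = 66.582115 kbps -> 66.58 kbps (2 dp)

66.58


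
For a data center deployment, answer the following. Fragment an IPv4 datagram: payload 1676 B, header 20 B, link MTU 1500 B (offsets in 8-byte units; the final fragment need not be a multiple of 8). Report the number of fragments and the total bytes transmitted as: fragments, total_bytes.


Max data per non-final fragment = floor((MTU - header)/8)*8 = floor((1500 - 20)/8)*8 = floor(1480/8)*8 = 1480 B
Final fragment needs no 8-byte alignment: it can carry up to MTU - header = 1480 B
Non-final fragments needed = ceil((payload - 1480) / 1480) = ceil(196/1480) = ceil(0.1324) = 1
Number of fragments = 1 + 1 = 2
Fragment sizes (data): 1 * 1480 B + 196 B (last, 196 <= 1480 OK)
Total bytes sent = payload + n_frags * header = 1676 + 2*20 = 1676 + 40 = 1716 B

2, 1716


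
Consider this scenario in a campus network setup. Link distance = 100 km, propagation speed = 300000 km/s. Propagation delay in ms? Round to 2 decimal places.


Given: distance = 100 km, speed = 300000 km/s
Delay = distance / speed = 100 / 300000 seconds
Delay in ms = 100 * 1000 / 300000
Delay = 0.3333 ms
Rounded to 2 dp = 0.33 ms

0.33


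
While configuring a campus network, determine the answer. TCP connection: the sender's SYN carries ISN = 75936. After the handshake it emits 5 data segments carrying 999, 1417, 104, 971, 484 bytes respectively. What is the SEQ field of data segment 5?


The SYN occupies sequence number ISN = 75936, so the first data byte is ISN + 1 = 75937.
SEQ of data segment i = (ISN + 1) + sum of payload sizes of segments 1..i-1.
Segment 1: SEQ = 75937, payload = 999 bytes
Segment 2: SEQ = 76936, payload = 1417 bytes
Segment 3: SEQ = 78353, payload = 104 bytes
Segment 4: SEQ = 78457, payload = 971 bytes
Segment 5: SEQ = 79428, payload = 484 bytes
SEQ of segment 5 = 75937 + 999 + 1417 + 104 + 971 = 79428

79428


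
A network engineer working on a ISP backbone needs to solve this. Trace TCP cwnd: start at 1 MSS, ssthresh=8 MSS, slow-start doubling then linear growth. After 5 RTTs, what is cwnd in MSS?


RTT 0: cwnd = 1 MSS (initial)
RTT 1: cwnd = 2 MSS (slow start, doubled)
RTT 2: cwnd = 4 MSS (slow start, doubled)
RTT 3: cwnd = 8 MSS (slow start, doubled)
RTT 4: cwnd = 9 MSS (congestion avoidance, +1)
RTT 5: cwnd = 10 MSS (congestion avoidance, +1)

10


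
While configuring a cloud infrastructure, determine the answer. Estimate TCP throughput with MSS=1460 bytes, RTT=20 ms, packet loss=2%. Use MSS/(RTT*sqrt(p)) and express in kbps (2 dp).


Given: MSS = 1460 bytes, RTT = 20 ms, loss = 2%
RTT in seconds = 20 / 1000 = 0.02
Loss rate = 2% = 0.02
sqrt(loss) = sqrt(0.02) = 0.141421356237
Throughput (bytes/s) = 1460 / (0.02 * 0.141421356237) = 516187.9503
Throughput (kbps) = 516187.9503 * 8 / 1000 = 4129.503602 -> 4129.50 kbps (2 dp)

4129.50


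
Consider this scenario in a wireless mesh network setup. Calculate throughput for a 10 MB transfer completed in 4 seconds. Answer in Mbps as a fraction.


Given: file = 10 MB, time = 4 s
File in Mb = 10 * 8 = 80 Mb
Throughput = 80 / 4 Mbps
Throughput = 20 Mbps

20


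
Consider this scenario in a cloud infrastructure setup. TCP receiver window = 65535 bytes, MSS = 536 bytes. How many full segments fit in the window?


Given: RWND = 65535 bytes, MSS = 536 bytes
Full segments = floor(RWND / MSS)
Full segments = floor(65535 / 536)
Full segments = floor(122.2668) = 122

122


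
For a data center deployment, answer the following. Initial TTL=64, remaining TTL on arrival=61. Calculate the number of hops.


Given: initial TTL = 64, received TTL = 61
Hops = initial TTL - received TTL
Hops = 64 - 61 = 3

3


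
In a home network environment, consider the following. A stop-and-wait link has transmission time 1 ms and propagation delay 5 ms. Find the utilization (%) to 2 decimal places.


Given: Ttrans = 1 ms, Tprop = 5 ms
RTT = 2 * Tprop = 2 * 5 = 10 ms
U = Ttrans / (Ttrans + RTT)
U = 1 / (1 + 10)
U = 1 / 11 = 0.090909
U% = 9.09%

9.09


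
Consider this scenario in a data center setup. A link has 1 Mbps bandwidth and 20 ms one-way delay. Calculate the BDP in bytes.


Given: bandwidth = 1 Mbps, delay = 20 ms
BDP in bits = 1 * 10^6 * 20 / 1000
BDP in bits = 20000
BDP in bytes = 20000 / 8 = 2500

2500


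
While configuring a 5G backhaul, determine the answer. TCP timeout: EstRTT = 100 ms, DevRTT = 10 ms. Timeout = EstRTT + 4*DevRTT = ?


Given: EstRTT = 100 ms, DevRTT = 10 ms
Timeout = EstRTT + 4 * DevRTT
4 * DevRTT = 4 * 10 = 40
Timeout = 100 + 40 = 140 ms

140


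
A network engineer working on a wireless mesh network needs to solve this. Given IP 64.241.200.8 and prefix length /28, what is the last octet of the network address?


Given: IP = 64.241.200.8, prefix = /28
Subnet mask = 255.255.255.240
Last octet of IP: 8
Last octet of mask: 240
Network last octet = 8 AND 240 = 0

0


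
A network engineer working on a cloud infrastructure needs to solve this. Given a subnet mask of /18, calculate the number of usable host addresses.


Given: subnet mask /18
Host bits = 32 - 18 = 14
Total addresses = 2^14 = 16384
Usable hosts = 16384 - 2 (network + broadcast) = 16382

16382


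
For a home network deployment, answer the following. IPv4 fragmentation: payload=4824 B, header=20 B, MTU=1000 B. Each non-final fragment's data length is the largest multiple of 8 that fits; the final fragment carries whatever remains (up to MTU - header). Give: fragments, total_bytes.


Max data per non-final fragment = floor((MTU - header)/8)*8 = floor((1000 - 20)/8)*8 = floor(980/8)*8 = 976 B
Final fragment needs no 8-byte alignment: it can carry up to MTU - header = 980 B
Non-final fragments needed = ceil((payload - 980) / 976) = ceil(3844/976) = ceil(3.9385) = 4
Number of fragments = 4 + 1 = 5
Fragment sizes (data): 4 * 976 B + 920 B (last, 920 <= 980 OK)
Total bytes sent = payload + n_frags * header = 4824 + 5*20 = 4824 + 100 = 4924 B

5, 4924


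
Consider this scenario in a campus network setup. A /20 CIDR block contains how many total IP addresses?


Given: CIDR prefix /20
Host bits = 32 - 20 = 12
Total addresses = 2^12 = 4096

4096


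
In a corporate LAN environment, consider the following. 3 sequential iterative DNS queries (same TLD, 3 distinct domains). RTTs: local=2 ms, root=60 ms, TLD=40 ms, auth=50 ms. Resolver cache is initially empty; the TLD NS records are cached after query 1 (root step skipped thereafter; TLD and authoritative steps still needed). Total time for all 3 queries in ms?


Lookup 1 (cold cache): local + root + TLD + auth = 2 + 60 + 40 + 50 = 152 ms
Lookups 2..3 (TLD NS cached -> skip root; new domain -> still ask TLD and auth): local + TLD + auth = 2 + 40 + 50 = 92 ms each
Remaining 2 lookups: 2 * 92 = 184 ms
Total = 152 + 184 = 336 ms

336


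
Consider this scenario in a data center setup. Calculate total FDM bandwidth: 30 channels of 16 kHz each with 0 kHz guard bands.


Given: 30 channels, 16 kHz each, guard = 0 kHz
Channel bandwidth = 30 * 16 = 480 kHz
Guard bands = 29 gaps * 0 kHz = 0 kHz
Total = 480 + 0 = 480 kHz

480


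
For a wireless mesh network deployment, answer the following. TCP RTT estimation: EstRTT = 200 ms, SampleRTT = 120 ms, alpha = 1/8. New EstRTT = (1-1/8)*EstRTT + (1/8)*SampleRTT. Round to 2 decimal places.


Given: EstRTT = 200 ms, SampleRTT = 120 ms, alpha = 1/8
New EstRTT = (1 - alpha) * EstRTT + alpha * SampleRTT
(7/8) * 200 = 175
(1/8) * 120 = 15
New EstRTT = 175 + 15 = 190 ms -> 190.00 ms (2 dp)

190.00


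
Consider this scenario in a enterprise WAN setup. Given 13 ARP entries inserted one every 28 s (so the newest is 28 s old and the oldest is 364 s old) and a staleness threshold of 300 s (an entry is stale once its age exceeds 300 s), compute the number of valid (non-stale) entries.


Ages are k * 364/13 s for k = 1..13 (spacing = 28.0000 s).
Entry k is valid iff k * 364/13 <= 300 iff k <= 13 * 300 / 364 = 10.7143
n_valid = floor(10.7143) = 10
(n_stale = 13 - 10 = 3)

10


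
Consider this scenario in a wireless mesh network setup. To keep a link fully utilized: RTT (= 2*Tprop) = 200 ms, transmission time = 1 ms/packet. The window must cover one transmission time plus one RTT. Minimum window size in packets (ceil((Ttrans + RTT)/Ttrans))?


Given: Ttrans = 1 ms, RTT = 200 ms (= 2 * Tprop, Tprop = 100 ms)
Time until first ACK returns = Ttrans + RTT = 1 + 200 = 201 ms
Need W * Ttrans >= Ttrans + RTT  ->  W >= (Ttrans + RTT) / Ttrans
(Ttrans + RTT) / Ttrans = 201 / 1 = 201
W_min = ceil(201) = 201

201


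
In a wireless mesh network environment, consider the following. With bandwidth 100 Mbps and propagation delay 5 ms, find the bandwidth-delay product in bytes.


Given: bandwidth = 100 Mbps, delay = 5 ms
BDP in bits = 100 * 10^6 * 5 / 1000
BDP in bits = 500000
BDP in bytes = 500000 / 8 = 62500

62500


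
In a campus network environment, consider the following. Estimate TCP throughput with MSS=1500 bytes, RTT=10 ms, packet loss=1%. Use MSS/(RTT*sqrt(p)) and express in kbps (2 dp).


Given: MSS = 1500 bytes, RTT = 10 ms, loss = 1%
RTT in seconds = 10 / 1000 = 0.01
Loss rate = 1% = 0.01
sqrt(loss) = sqrt(0.01) = 0.1
Throughput (bytes/s) = 1500 / (0.01 * 0.1) = 1500000.0000
Throughput (kbps) = 1500000.0000 * 8 / 1000 = 12000.000000 -> 12000.00 kbps (2 dp)

12000.00


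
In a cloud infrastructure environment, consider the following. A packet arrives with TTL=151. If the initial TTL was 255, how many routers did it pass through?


Given: initial TTL = 255, received TTL = 151
Hops = initial TTL - received TTL
Hops = 255 - 151 = 104

104


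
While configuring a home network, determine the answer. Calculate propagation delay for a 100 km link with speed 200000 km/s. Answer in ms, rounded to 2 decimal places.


Given: distance = 100 km, speed = 200000 km/s
Delay = distance / speed = 100 / 200000 seconds
Delay in ms = 100 * 1000 / 200000
Delay = 0.5000 ms
Rounded to 2 dp = 0.50 ms

0.50


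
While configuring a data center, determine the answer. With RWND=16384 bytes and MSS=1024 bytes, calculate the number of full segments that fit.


Given: RWND = 16384 bytes, MSS = 1024 bytes
Full segments = floor(RWND / MSS)
Full segments = floor(16384 / 1024)
Full segments = floor(16.0) = 16

16


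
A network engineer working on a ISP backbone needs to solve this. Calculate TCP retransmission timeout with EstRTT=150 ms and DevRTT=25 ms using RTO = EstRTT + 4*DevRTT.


Given: EstRTT = 150 ms, DevRTT = 25 ms
Timeout = EstRTT + 4 * DevRTT
4 * DevRTT = 4 * 25 = 100
Timeout = 150 + 100 = 250 ms

250


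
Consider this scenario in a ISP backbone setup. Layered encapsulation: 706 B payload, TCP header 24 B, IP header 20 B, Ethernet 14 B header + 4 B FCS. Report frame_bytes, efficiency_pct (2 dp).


TCP segment = 706 + 24 = 730 B
IP packet = 730 + 20 = 750 B
Ethernet frame = 750 + 14 + 4 = 768 B
Efficiency = app / frame = 706 / 768 = 0.919271 = 91.9271% -> 91.93% (2 dp)

768, 91.93


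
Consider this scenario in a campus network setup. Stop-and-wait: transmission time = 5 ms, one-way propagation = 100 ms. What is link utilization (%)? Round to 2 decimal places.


Given: Ttrans = 5 ms, Tprop = 100 ms
RTT = 2 * Tprop = 2 * 100 = 200 ms
U = Ttrans / (Ttrans + RTT)
U = 5 / (5 + 200)
U = 5 / 205 = 0.02439
U% = 2.44%

2.44


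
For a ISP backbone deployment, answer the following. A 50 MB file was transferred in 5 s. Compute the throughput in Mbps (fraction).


Given: file = 50 MB, time = 5 s
File in Mb = 50 * 8 = 400 Mb
Throughput = 400 / 5 Mbps
Throughput = 80 Mbps

80


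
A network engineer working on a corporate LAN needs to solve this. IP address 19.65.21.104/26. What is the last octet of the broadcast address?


Given: IP = 19.65.21.104, prefix = /26
Host bits = 32 - 26 = 6
Network last octet = 104 AND mask = 64
Host part size = 2^6 - 1 = 63
Broadcast last octet = 64 OR 63 = 127

127


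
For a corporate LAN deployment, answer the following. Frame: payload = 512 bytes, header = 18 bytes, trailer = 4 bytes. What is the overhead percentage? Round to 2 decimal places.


Given: payload = 512 B, header = 18 B, trailer = 4 B
Overhead bytes = header + trailer = 18 + 4 = 22
Total frame = payload + overhead = 512 + 22 = 534
Overhead % = 22 / 534 * 100 = 4.1199% -> 4.12% (2 dp)

4.12


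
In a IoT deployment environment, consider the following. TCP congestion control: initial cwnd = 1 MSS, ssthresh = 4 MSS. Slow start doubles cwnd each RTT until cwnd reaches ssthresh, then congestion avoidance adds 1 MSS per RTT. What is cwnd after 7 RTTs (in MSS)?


RTT 0: cwnd = 1 MSS (initial)
RTT 1: cwnd = 2 MSS (slow start, doubled)
RTT 2: cwnd = 4 MSS (slow start, doubled)
RTT 3: cwnd = 5 MSS (congestion avoidance, +1)
RTT 4: cwnd = 6 MSS (congestion avoidance, +1)
RTT 5: cwnd = 7 MSS (congestion avoidance, +1)
RTT 6: cwnd = 8 MSS (congestion avoidance, +1)
RTT 7: cwnd = 9 MSS (congestion avoidance, +1)

9


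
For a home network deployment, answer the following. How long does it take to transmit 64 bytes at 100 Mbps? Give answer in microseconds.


Given: packet = 64 bytes, bandwidth = 100 Mbps
Packet in bits = 64 * 8 = 512 bits
Bandwidth = 100 * 10^6 = 100000000 bps
Time = 512 / 100000000 seconds
Time in us = 512 * 10^6 / 100000000 = 5.12

5.12


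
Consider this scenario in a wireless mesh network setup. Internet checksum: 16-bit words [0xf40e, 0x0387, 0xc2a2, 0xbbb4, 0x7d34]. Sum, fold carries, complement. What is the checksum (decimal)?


Given words: [0xf40e, 0x0387, 0xc2a2, 0xbbb4, 0x7d34]
Step 1: Sum all words
Raw sum = 62478 + 903 + 49826 + 48052 + 32052 = 193311
Step 2: Fold carry: (62239 + 2) = 62241
One's complement = ~62241 & 0xFFFF = 3294

3294


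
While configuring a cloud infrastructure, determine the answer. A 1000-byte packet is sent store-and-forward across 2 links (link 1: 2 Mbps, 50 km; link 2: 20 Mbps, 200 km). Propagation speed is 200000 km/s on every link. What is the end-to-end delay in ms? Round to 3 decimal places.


Packet = 1000 bytes = 8000 bits. Store-and-forward: sum (t_trans + t_prop) per link.
Link 1: t_trans = 8000/(2*10^6) s = 4.0000 ms; t_prop = 50/200000 s = 0.2500 ms; subtotal = 4.2500 ms
Link 2: t_trans = 8000/(20*10^6) s = 0.4000 ms; t_prop = 200/200000 s = 1.0000 ms; subtotal = 1.4000 ms
End-to-end = 4.2500 + 1.4000 = 5.6500 ms -> 5.650 ms (3 dp)

5.650


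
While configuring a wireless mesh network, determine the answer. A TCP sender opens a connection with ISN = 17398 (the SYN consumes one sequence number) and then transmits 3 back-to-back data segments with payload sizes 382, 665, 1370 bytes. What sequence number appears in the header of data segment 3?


The SYN occupies sequence number ISN = 17398, so the first data byte is ISN + 1 = 17399.
SEQ of data segment i = (ISN + 1) + sum of payload sizes of segments 1..i-1.
Segment 1: SEQ = 17399, payload = 382 bytes
Segment 2: SEQ = 17781, payload = 665 bytes
Segment 3: SEQ = 18446, payload = 1370 bytes
SEQ of segment 3 = 17399 + 382 + 665 = 18446

18446


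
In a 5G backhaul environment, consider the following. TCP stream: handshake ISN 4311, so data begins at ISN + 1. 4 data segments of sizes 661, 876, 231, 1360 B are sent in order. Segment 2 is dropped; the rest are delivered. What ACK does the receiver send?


SYN uses sequence number 4311; first data byte = ISN + 1 = 4312.
Segment 1: SEQ = 4312, len = 661 B, covers [4312, 4972]
Segment 2: SEQ = 4973, len = 876 B, covers [4973, 5848] [LOST]
Segment 3: SEQ = 5849, len = 231 B, covers [5849, 6079]
Segment 4: SEQ = 6080, len = 1360 B, covers [6080, 7439]
In-order data received: bytes [4312, 4972] (segments 1..1).
Segment 2 missing -> gap begins at byte 4973; later segments buffered out of order.
Cumulative ACK = next expected in-order byte = 4312 + 661 = 4973

4973


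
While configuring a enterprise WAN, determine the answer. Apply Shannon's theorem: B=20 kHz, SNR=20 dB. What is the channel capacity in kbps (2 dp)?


Given: B = 20 kHz, SNR = 20 dB
SNR linear = 10^(20/10) = 100
1 + SNR = 101
log2(101) = 6.6582114828
C = 20 * 1000 * 6.6582114828 = 133164.2297 bps
C = 133.164230 kbps -> 133.16 kbps (2 dp)

133.16


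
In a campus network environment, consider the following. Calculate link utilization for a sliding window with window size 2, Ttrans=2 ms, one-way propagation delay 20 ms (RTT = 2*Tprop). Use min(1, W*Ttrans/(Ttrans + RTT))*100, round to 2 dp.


Given: W = 2, Ttrans = 2 ms, RTT = 40 ms (= 2 * Tprop, Tprop = 20 ms)
Cycle time = Ttrans + RTT = 2 + 40 = 42 ms (first packet sent until its ACK returns)
W * Ttrans = 2 * 2 = 4 ms of sending per cycle
W * Ttrans / (Ttrans + RTT) = 4 / 42 = 0.095238
U = min(1, 0.095238) = 0.095238
U% = 9.52%

9.52


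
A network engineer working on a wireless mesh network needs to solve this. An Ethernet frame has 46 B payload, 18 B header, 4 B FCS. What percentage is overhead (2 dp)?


Given: payload = 46 B, header = 18 B, trailer = 4 B
Overhead bytes = header + trailer = 18 + 4 = 22
Total frame = payload + overhead = 46 + 22 = 68
Overhead % = 22 / 68 * 100 = 32.3529% -> 32.35% (2 dp)

32.35


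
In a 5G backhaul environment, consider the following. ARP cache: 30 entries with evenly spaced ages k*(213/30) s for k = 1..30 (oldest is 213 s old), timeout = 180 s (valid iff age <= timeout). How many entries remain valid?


Ages are k * 213/30 s for k = 1..30 (spacing = 7.1000 s).
Entry k is valid iff k * 213/30 <= 180 iff k <= 30 * 180 / 213 = 25.3521
n_valid = floor(25.3521) = 25
(n_stale = 30 - 25 = 5)

25


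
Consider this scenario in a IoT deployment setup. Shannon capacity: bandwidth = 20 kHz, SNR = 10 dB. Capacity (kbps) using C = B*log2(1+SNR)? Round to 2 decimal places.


Given: B = 20 kHz, SNR = 10 dB
SNR linear = 10^(10/10) = 10
1 + SNR = 11
log2(11) = 3.4594316186
C = 20 * 1000 * 3.4594316186 = 69188.6324 bps
C = 69.188632 kbps -> 69.19 kbps (2 dp)

69.19


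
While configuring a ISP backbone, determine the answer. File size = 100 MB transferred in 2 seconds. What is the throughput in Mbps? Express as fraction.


Given: file = 100 MB, time = 2 s
File in Mb = 100 * 8 = 800 Mb
Throughput = 800 / 2 Mbps
Throughput = 400 Mbps

400


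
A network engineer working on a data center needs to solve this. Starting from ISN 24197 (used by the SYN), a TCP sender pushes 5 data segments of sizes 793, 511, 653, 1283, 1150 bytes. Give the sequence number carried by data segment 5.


The SYN occupies sequence number ISN = 24197, so the first data byte is ISN + 1 = 24198.
SEQ of data segment i = (ISN + 1) + sum of payload sizes of segments 1..i-1.
Segment 1: SEQ = 24198, payload = 793 bytes
Segment 2: SEQ = 24991, payload = 511 bytes
Segment 3: SEQ = 25502, payload = 653 bytes
Segment 4: SEQ = 26155, payload = 1283 bytes
Segment 5: SEQ = 27438, payload = 1150 bytes
SEQ of segment 5 = 24198 + 793 + 511 + 653 + 1283 = 27438

27438


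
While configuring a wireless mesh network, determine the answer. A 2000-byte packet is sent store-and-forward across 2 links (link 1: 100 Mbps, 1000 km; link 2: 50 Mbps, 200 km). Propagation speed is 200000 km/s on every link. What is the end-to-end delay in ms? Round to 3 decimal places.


Packet = 2000 bytes = 16000 bits. Store-and-forward: sum (t_trans + t_prop) per link.
Link 1: t_trans = 16000/(100*10^6) s = 0.1600 ms; t_prop = 1000/200000 s = 5.0000 ms; subtotal = 5.1600 ms
Link 2: t_trans = 16000/(50*10^6) s = 0.3200 ms; t_prop = 200/200000 s = 1.0000 ms; subtotal = 1.3200 ms
End-to-end = 5.1600 + 1.3200 = 6.4800 ms -> 6.480 ms (3 dp)

6.480


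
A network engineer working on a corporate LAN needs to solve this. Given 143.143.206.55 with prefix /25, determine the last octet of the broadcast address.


Given: IP = 143.143.206.55, prefix = /25
Host bits = 32 - 25 = 7
Network last octet = 55 AND mask = 0
Host part size = 2^7 - 1 = 127
Broadcast last octet = 0 OR 127 = 127

127


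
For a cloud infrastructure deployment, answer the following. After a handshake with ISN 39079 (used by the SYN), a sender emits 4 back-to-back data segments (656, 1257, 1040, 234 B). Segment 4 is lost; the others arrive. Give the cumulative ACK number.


SYN uses sequence number 39079; first data byte = ISN + 1 = 39080.
Segment 1: SEQ = 39080, len = 656 B, covers [39080, 39735]
Segment 2: SEQ = 39736, len = 1257 B, covers [39736, 40992]
Segment 3: SEQ = 40993, len = 1040 B, covers [40993, 42032]
Segment 4: SEQ = 42033, len = 234 B, covers [42033, 42266] [LOST]
In-order data received: bytes [39080, 42032] (segments 1..3).
Segment 4 missing -> gap begins at byte 42033.
Cumulative ACK = next expected in-order byte = 39080 + 656 + 1257 + 1040 = 42033

42033


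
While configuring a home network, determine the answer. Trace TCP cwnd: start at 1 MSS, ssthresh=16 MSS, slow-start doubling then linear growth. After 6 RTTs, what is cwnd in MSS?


RTT 0: cwnd = 1 MSS (initial)
RTT 1: cwnd = 2 MSS (slow start, doubled)
RTT 2: cwnd = 4 MSS (slow start, doubled)
RTT 3: cwnd = 8 MSS (slow start, doubled)
RTT 4: cwnd = 16 MSS (slow start, doubled)
RTT 5: cwnd = 17 MSS (congestion avoidance, +1)
RTT 6: cwnd = 18 MSS (congestion avoidance, +1)

18


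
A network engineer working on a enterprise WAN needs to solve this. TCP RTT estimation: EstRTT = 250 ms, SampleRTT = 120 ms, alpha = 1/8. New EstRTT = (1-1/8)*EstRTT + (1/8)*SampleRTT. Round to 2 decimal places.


Given: EstRTT = 250 ms, SampleRTT = 120 ms, alpha = 1/8
New EstRTT = (1 - alpha) * EstRTT + alpha * SampleRTT
(7/8) * 250 = 218.75
(1/8) * 120 = 15
New EstRTT = 218.75 + 15 = 233.75 ms -> 233.75 ms (2 dp)

233.75


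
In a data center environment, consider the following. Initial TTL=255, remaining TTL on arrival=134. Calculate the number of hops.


Given: initial TTL = 255, received TTL = 134
Hops = initial TTL - received TTL
Hops = 255 - 134 = 121

121


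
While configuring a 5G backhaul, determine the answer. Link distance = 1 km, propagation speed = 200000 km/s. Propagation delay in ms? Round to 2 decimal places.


Given: distance = 1 km, speed = 200000 km/s
Delay = distance / speed = 1 / 200000 seconds
Delay in ms = 1 * 1000 / 200000
Delay = 0.0050 ms
Rounded to 2 dp = 0.01 ms

0.01


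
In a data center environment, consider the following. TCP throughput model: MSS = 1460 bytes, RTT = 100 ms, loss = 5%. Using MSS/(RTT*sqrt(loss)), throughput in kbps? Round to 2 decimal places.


Given: MSS = 1460 bytes, RTT = 100 ms, loss = 5%
RTT in seconds = 100 / 1000 = 0.1
Loss rate = 5% = 0.05
sqrt(loss) = sqrt(0.05) = 0.223606797750
Throughput (bytes/s) = 1460 / (0.1 * 0.223606797750) = 65293.1849
Throughput (kbps) = 65293.1849 * 8 / 1000 = 522.345480 -> 522.35 kbps (2 dp)

522.35


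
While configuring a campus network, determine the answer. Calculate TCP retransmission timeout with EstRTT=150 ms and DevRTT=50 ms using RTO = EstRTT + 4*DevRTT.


Given: EstRTT = 150 ms, DevRTT = 50 ms
Timeout = EstRTT + 4 * DevRTT
4 * DevRTT = 4 * 50 = 200
Timeout = 150 + 200 = 350 ms

350


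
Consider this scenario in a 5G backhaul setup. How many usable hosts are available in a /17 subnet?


Given: subnet mask /17
Host bits = 32 - 17 = 15
Total addresses = 2^15 = 32768
Usable hosts = 32768 - 2 (network + broadcast) = 32766

32766


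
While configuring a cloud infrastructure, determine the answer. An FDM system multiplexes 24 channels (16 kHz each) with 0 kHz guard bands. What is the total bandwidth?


Given: 24 channels, 16 kHz each, guard = 0 kHz
Channel bandwidth = 24 * 16 = 384 kHz
Guard bands = 23 gaps * 0 kHz = 0 kHz
Total = 384 + 0 = 384 kHz

384


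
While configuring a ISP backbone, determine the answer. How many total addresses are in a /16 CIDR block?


Given: CIDR prefix /16
Host bits = 32 - 16 = 16
Total addresses = 2^16 = 65536

65536


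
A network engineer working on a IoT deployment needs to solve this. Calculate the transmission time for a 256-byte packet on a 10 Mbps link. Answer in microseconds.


Given: packet = 256 bytes, bandwidth = 10 Mbps
Packet in bits = 256 * 8 = 2048 bits
Bandwidth = 10 * 10^6 = 10000000 bps
Time = 2048 / 10000000 seconds
Time in us = 2048 * 10^6 / 10000000 = 204.8

204.8


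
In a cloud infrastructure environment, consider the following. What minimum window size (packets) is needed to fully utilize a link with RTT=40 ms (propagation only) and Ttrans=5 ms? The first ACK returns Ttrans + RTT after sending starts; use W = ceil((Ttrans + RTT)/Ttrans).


Given: Ttrans = 5 ms, RTT = 40 ms (= 2 * Tprop, Tprop = 20 ms)
Time until first ACK returns = Ttrans + RTT = 5 + 40 = 45 ms
Need W * Ttrans >= Ttrans + RTT  ->  W >= (Ttrans + RTT) / Ttrans
(Ttrans + RTT) / Ttrans = 45 / 5 = 9
W_min = ceil(9) = 9

9


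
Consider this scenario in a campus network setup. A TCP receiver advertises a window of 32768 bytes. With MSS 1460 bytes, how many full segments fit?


Given: RWND = 32768 bytes, MSS = 1460 bytes
Full segments = floor(RWND / MSS)
Full segments = floor(32768 / 1460)
Full segments = floor(22.4438) = 22

22


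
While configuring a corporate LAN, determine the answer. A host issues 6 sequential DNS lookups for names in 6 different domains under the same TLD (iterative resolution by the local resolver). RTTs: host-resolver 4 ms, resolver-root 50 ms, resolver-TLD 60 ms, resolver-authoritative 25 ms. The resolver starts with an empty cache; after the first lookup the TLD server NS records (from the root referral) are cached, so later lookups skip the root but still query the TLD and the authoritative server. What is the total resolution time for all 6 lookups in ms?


Lookup 1 (cold cache): local + root + TLD + auth = 4 + 50 + 60 + 25 = 139 ms
Lookups 2..6 (TLD NS cached -> skip root; new domain -> still ask TLD and auth): local + TLD + auth = 4 + 60 + 25 = 89 ms each
Remaining 5 lookups: 5 * 89 = 445 ms
Total = 139 + 445 = 584 ms

584


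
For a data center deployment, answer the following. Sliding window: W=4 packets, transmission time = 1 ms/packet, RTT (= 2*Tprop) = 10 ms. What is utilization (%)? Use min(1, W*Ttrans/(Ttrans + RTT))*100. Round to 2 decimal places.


Given: W = 4, Ttrans = 1 ms, RTT = 10 ms (= 2 * Tprop, Tprop = 5 ms)
Cycle time = Ttrans + RTT = 1 + 10 = 11 ms (first packet sent until its ACK returns)
W * Ttrans = 4 * 1 = 4 ms of sending per cycle
W * Ttrans / (Ttrans + RTT) = 4 / 11 = 0.363636
U = min(1, 0.363636) = 0.363636
U% = 36.36%

36.36


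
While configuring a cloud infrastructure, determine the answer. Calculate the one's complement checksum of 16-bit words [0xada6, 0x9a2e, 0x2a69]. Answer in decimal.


Given words: [0xada6, 0x9a2e, 0x2a69]
Step 1: Sum all words
Raw sum = 44454 + 39470 + 10857 = 94781
Step 2: Fold carry: (29245 + 1) = 29246
One's complement = ~29246 & 0xFFFF = 36289

36289


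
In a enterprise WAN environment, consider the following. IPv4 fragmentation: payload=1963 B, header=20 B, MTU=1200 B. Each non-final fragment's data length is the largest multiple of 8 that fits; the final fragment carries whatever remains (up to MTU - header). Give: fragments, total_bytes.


Max data per non-final fragment = floor((MTU - header)/8)*8 = floor((1200 - 20)/8)*8 = floor(1180/8)*8 = 1176 B
Final fragment needs no 8-byte alignment: it can carry up to MTU - header = 1180 B
Non-final fragments needed = ceil((payload - 1180) / 1176) = ceil(783/1176) = ceil(0.6658) = 1
Number of fragments = 1 + 1 = 2
Fragment sizes (data): 1 * 1176 B + 787 B (last, 787 <= 1180 OK)
Total bytes sent = payload + n_frags * header = 1963 + 2*20 = 1963 + 40 = 2003 B

2, 2003


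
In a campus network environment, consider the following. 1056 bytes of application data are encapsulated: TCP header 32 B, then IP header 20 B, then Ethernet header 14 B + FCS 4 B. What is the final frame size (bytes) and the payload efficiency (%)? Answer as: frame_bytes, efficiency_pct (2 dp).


TCP segment = 1056 + 32 = 1088 B
IP packet = 1088 + 20 = 1108 B
Ethernet frame = 1108 + 14 + 4 = 1126 B
Efficiency = app / frame = 1056 / 1126 = 0.937833 = 93.7833% -> 93.78% (2 dp)

1126, 93.78


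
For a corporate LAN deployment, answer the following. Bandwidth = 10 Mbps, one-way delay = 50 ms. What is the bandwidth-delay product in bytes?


Given: bandwidth = 10 Mbps, delay = 50 ms
BDP in bits = 10 * 10^6 * 50 / 1000
BDP in bits = 500000
BDP in bytes = 500000 / 8 = 62500

62500


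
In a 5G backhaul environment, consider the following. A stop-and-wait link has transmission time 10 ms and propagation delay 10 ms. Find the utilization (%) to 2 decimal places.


Given: Ttrans = 10 ms, Tprop = 10 ms
RTT = 2 * Tprop = 2 * 10 = 20 ms
U = Ttrans / (Ttrans + RTT)
U = 10 / (10 + 20)
U = 10 / 30 = 0.333333
U% = 33.33%

33.33


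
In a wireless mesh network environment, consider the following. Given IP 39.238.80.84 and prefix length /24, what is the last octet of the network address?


Given: IP = 39.238.80.84, prefix = /24
Subnet mask = 255.255.255.0
Last octet of IP: 84
Last octet of mask: 0
Network last octet = 84 AND 0 = 0

0


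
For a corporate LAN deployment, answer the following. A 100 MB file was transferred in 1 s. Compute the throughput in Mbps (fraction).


Given: file = 100 MB, time = 1 s
File in Mb = 100 * 8 = 800 Mb
Throughput = 800 / 1 Mbps
Throughput = 800 Mbps

800


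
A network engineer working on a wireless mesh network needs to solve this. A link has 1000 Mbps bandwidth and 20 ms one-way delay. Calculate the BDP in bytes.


Given: bandwidth = 1000 Mbps, delay = 20 ms
BDP in bits = 1000 * 10^6 * 20 / 1000
BDP in bits = 20000000
BDP in bytes = 20000000 / 8 = 2500000

2500000


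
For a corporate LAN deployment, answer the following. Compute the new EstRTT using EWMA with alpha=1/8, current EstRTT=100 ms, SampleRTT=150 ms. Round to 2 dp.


Given: EstRTT = 100 ms, SampleRTT = 150 ms, alpha = 1/8
New EstRTT = (1 - alpha) * EstRTT + alpha * SampleRTT
(7/8) * 100 = 87.5
(1/8) * 150 = 18.75
New EstRTT = 87.5 + 18.75 = 106.25 ms -> 106.25 ms (2 dp)

106.25


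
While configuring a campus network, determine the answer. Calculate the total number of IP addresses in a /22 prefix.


Given: CIDR prefix /22
Host bits = 32 - 22 = 10
Total addresses = 2^10 = 1024

1024


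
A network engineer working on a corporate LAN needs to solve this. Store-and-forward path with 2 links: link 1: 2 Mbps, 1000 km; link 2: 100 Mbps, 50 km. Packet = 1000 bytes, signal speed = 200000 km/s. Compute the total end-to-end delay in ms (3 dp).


Packet = 1000 bytes = 8000 bits. Store-and-forward: sum (t_trans + t_prop) per link.
Link 1: t_trans = 8000/(2*10^6) s = 4.0000 ms; t_prop = 1000/200000 s = 5.0000 ms; subtotal = 9.0000 ms
Link 2: t_trans = 8000/(100*10^6) s = 0.0800 ms; t_prop = 50/200000 s = 0.2500 ms; subtotal = 0.3300 ms
End-to-end = 9.0000 + 0.3300 = 9.3300 ms -> 9.330 ms (3 dp)

9.330


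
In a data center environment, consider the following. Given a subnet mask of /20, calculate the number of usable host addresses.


Given: subnet mask /20
Host bits = 32 - 20 = 12
Total addresses = 2^12 = 4096
Usable hosts = 4096 - 2 (network + broadcast) = 4094

4094


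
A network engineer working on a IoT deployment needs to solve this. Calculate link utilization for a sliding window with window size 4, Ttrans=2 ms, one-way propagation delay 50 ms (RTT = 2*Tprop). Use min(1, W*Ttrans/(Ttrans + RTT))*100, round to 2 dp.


Given: W = 4, Ttrans = 2 ms, RTT = 100 ms (= 2 * Tprop, Tprop = 50 ms)
Cycle time = Ttrans + RTT = 2 + 100 = 102 ms (first packet sent until its ACK returns)
W * Ttrans = 4 * 2 = 8 ms of sending per cycle
W * Ttrans / (Ttrans + RTT) = 8 / 102 = 0.078431
U = min(1, 0.078431) = 0.078431
U% = 7.84%

7.84


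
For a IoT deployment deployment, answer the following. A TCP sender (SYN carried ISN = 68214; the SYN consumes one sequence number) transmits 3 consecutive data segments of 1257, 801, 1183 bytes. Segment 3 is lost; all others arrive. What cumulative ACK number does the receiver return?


SYN uses sequence number 68214; first data byte = ISN + 1 = 68215.
Segment 1: SEQ = 68215, len = 1257 B, covers [68215, 69471]
Segment 2: SEQ = 69472, len = 801 B, covers [69472, 70272]
Segment 3: SEQ = 70273, len = 1183 B, covers [70273, 71455] [LOST]
In-order data received: bytes [68215, 70272] (segments 1..2).
Segment 3 missing -> gap begins at byte 70273.
Cumulative ACK = next expected in-order byte = 68215 + 1257 + 801 = 70273

70273


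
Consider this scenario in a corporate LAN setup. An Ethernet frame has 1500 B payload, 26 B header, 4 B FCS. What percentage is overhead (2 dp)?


Given: payload = 1500 B, header = 26 B, trailer = 4 B
Overhead bytes = header + trailer = 26 + 4 = 30
Total frame = payload + overhead = 1500 + 30 = 1530
Overhead % = 30 / 1530 * 100 = 1.9608% -> 1.96% (2 dp)

1.96


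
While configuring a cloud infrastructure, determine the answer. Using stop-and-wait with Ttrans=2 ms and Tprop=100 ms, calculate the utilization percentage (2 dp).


Given: Ttrans = 2 ms, Tprop = 100 ms
RTT = 2 * Tprop = 2 * 100 = 200 ms
U = Ttrans / (Ttrans + RTT)
U = 2 / (2 + 200)
U = 2 / 202 = 0.009901
U% = 0.99%

0.99


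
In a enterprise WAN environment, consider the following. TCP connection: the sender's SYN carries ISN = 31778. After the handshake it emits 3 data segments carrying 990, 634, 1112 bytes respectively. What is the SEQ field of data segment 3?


The SYN occupies sequence number ISN = 31778, so the first data byte is ISN + 1 = 31779.
SEQ of data segment i = (ISN + 1) + sum of payload sizes of segments 1..i-1.
Segment 1: SEQ = 31779, payload = 990 bytes
Segment 2: SEQ = 32769, payload = 634 bytes
Segment 3: SEQ = 33403, payload = 1112 bytes
SEQ of segment 3 = 31779 + 990 + 634 = 33403

33403


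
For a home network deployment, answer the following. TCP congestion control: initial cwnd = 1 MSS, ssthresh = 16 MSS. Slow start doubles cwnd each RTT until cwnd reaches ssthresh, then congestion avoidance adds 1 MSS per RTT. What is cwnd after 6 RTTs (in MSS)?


RTT 0: cwnd = 1 MSS (initial)
RTT 1: cwnd = 2 MSS (slow start, doubled)
RTT 2: cwnd = 4 MSS (slow start, doubled)
RTT 3: cwnd = 8 MSS (slow start, doubled)
RTT 4: cwnd = 16 MSS (slow start, doubled)
RTT 5: cwnd = 17 MSS (congestion avoidance, +1)
RTT 6: cwnd = 18 MSS (congestion avoidance, +1)

18


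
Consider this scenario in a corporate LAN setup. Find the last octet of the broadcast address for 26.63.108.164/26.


Given: IP = 26.63.108.164, prefix = /26
Host bits = 32 - 26 = 6
Network last octet = 164 AND mask = 128
Host part size = 2^6 - 1 = 63
Broadcast last octet = 128 OR 63 = 191

191


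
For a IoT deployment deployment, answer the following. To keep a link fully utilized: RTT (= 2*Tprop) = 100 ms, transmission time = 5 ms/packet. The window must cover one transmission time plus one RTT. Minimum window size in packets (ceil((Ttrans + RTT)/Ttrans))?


Given: Ttrans = 5 ms, RTT = 100 ms (= 2 * Tprop, Tprop = 50 ms)
Time until first ACK returns = Ttrans + RTT = 5 + 100 = 105 ms
Need W * Ttrans >= Ttrans + RTT  ->  W >= (Ttrans + RTT) / Ttrans
(Ttrans + RTT) / Ttrans = 105 / 5 = 21
W_min = ceil(21) = 21

21


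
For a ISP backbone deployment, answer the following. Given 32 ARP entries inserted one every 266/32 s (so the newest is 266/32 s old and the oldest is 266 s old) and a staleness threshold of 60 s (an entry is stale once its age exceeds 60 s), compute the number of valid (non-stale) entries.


Ages are k * 266/32 s for k = 1..32 (spacing = 8.3125 s).
Entry k is valid iff k * 266/32 <= 60 iff k <= 32 * 60 / 266 = 7.2180
n_valid = floor(7.2180) = 7
(n_stale = 32 - 7 = 25)

7


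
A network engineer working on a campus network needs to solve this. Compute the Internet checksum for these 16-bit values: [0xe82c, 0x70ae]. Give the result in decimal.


Given words: [0xe82c, 0x70ae]
Step 1: Sum all words
Raw sum = 59436 + 28846 = 88282
Step 2: Fold carry: (22746 + 1) = 22747
One's complement = ~22747 & 0xFFFF = 42788

42788


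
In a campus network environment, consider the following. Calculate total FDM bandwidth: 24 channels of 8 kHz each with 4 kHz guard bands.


Given: 24 channels, 8 kHz each, guard = 4 kHz
Channel bandwidth = 24 * 8 = 192 kHz
Guard bands = 23 gaps * 4 kHz = 92 kHz
Total = 192 + 92 = 284 kHz

284


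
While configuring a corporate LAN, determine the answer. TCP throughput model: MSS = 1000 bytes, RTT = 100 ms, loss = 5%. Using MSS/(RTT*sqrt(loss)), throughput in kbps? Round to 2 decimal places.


Given: MSS = 1000 bytes, RTT = 100 ms, loss = 5%
RTT in seconds = 100 / 1000 = 0.1
Loss rate = 5% = 0.05
sqrt(loss) = sqrt(0.05) = 0.223606797750
Throughput (bytes/s) = 1000 / (0.1 * 0.223606797750) = 44721.3595
Throughput (kbps) = 44721.3595 * 8 / 1000 = 357.770876 -> 357.77 kbps (2 dp)

357.77


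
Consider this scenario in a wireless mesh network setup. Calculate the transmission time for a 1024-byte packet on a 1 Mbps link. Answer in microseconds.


Given: packet = 1024 bytes, bandwidth = 1 Mbps
Packet in bits = 1024 * 8 = 8192 bits
Bandwidth = 1 * 10^6 = 1000000 bps
Time = 8192 / 1000000 seconds
Time in us = 8192 * 10^6 / 1000000 = 8192

8192


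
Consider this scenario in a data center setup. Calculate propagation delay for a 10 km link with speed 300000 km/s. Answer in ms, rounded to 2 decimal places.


Given: distance = 10 km, speed = 300000 km/s
Delay = distance / speed = 10 / 300000 seconds
Delay in ms = 10 * 1000 / 300000
Delay = 0.0333 ms
Rounded to 2 dp = 0.03 ms

0.03


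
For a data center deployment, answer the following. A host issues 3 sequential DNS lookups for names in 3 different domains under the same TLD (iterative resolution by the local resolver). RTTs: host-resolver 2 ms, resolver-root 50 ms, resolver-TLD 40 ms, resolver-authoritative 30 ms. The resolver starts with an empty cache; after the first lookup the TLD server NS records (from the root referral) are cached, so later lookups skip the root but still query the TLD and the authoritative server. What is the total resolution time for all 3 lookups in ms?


Lookup 1 (cold cache): local + root + TLD + auth = 2 + 50 + 40 + 30 = 122 ms
Lookups 2..3 (TLD NS cached -> skip root; new domain -> still ask TLD and auth): local + TLD + auth = 2 + 40 + 30 = 72 ms each
Remaining 2 lookups: 2 * 72 = 144 ms
Total = 122 + 144 = 266 ms

266


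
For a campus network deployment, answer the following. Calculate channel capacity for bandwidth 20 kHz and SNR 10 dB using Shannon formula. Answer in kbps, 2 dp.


Given: B = 20 kHz, SNR = 10 dB
SNR linear = 10^(10/10) = 10
1 + SNR = 11
log2(11) = 3.4594316186
C = 20 * 1000 * 3.4594316186 = 69188.6324 bps
C = 69.188632 kbps -> 69.19 kbps (2 dp)

69.19


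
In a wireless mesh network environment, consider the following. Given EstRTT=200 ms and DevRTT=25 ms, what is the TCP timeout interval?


Given: EstRTT = 200 ms, DevRTT = 25 ms
Timeout = EstRTT + 4 * DevRTT
4 * DevRTT = 4 * 25 = 100
Timeout = 200 + 100 = 300 ms

300


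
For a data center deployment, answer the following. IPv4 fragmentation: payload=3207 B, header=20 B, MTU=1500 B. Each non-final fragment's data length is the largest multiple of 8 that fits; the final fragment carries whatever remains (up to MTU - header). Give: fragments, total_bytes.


Max data per non-final fragment = floor((MTU - header)/8)*8 = floor((1500 - 20)/8)*8 = floor(1480/8)*8 = 1480 B
Final fragment needs no 8-byte alignment: it can carry up to MTU - header = 1480 B
Non-final fragments needed = ceil((payload - 1480) / 1480) = ceil(1727/1480) = ceil(1.1669) = 2
Number of fragments = 2 + 1 = 3
Fragment sizes (data): 2 * 1480 B + 247 B (last, 247 <= 1480 OK)
Total bytes sent = payload + n_frags * header = 3207 + 3*20 = 3207 + 60 = 3267 B

3, 3267


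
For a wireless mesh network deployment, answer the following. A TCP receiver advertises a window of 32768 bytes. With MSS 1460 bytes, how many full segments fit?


Given: RWND = 32768 bytes, MSS = 1460 bytes
Full segments = floor(RWND / MSS)
Full segments = floor(32768 / 1460)
Full segments = floor(22.4438) = 22

22
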